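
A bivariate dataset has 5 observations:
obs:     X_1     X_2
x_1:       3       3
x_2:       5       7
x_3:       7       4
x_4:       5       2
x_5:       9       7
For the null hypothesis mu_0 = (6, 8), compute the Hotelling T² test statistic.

Step 1 — sample mean vector:
  mean(X_1) = (3 + 5 + 7 + 5 + 9) / 5 = 29/5 = 5.8
  mean(X_2) = (3 + 7 + 4 + 2 + 7) / 5 = 23/5 = 4.6
  x̄ = (5.8, 4.6),  deviation x̄ - mu_0 = (5.8, 4.6) - (6, 8) = (-0.2, -3.4).

Step 2 — sample covariance matrix, S[i,j] = (1/(n-1)) · Σ_k (x_{k,i} - mean_i) · (x_{k,j} - mean_j), divisor n-1 = 4:
  S[X_1,X_1] = ((-2.8)·(-2.8) + (-0.8)·(-0.8) + (1.2)·(1.2) + (-0.8)·(-0.8) + (3.2)·(3.2)) / 4 = 20.8/4 = 5.2
  S[X_1,X_2] = ((-2.8)·(-1.6) + (-0.8)·(2.4) + (1.2)·(-0.6) + (-0.8)·(-2.6) + (3.2)·(2.4)) / 4 = 11.6/4 = 2.9
  S[X_2,X_2] = ((-1.6)·(-1.6) + (2.4)·(2.4) + (-0.6)·(-0.6) + (-2.6)·(-2.6) + (2.4)·(2.4)) / 4 = 21.2/4 = 5.3
  S = [[5.2, 2.9],
 [2.9, 5.3]].

Step 3 — invert S. det(S) = 5.2·5.3 - (2.9)² = 19.15.
  S^{-1} = (1/det) · [[d, -b], [-b, a]] = [[0.2768, -0.1514],
 [-0.1514, 0.2715]].

Step 4 — quadratic form (x̄ - mu_0)^T · S^{-1} · (x̄ - mu_0):
  S^{-1} · (x̄ - mu_0) = (0.4595, -0.893),
  (x̄ - mu_0)^T · [...] = (-0.2)·(0.4595) + (-3.4)·(-0.893) = 2.9441.

Step 5 — scale by n: T² = 5 · 2.9441 = 14.7206.

T² ≈ 14.7206


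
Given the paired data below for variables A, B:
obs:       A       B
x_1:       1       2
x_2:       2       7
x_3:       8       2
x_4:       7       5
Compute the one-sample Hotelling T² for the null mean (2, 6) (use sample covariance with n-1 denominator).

Step 1 — sample mean vector:
  mean(A) = (1 + 2 + 8 + 7) / 4 = 18/4 = 4.5
  mean(B) = (2 + 7 + 2 + 5) / 4 = 16/4 = 4
  x̄ = (4.5, 4),  deviation x̄ - mu_0 = (4.5, 4) - (2, 6) = (2.5, -2).

Step 2 — sample covariance matrix, S[i,j] = (1/(n-1)) · Σ_k (x_{k,i} - mean_i) · (x_{k,j} - mean_j), divisor n-1 = 3:
  S[A,A] = ((-3.5)·(-3.5) + (-2.5)·(-2.5) + (3.5)·(3.5) + (2.5)·(2.5)) / 3 = 37/3 = 12.3333
  S[A,B] = ((-3.5)·(-2) + (-2.5)·(3) + (3.5)·(-2) + (2.5)·(1)) / 3 = -5/3 = -1.6667
  S[B,B] = ((-2)·(-2) + (3)·(3) + (-2)·(-2) + (1)·(1)) / 3 = 18/3 = 6
  S = [[12.3333, -1.6667],
 [-1.6667, 6]].

Step 3 — invert S. det(S) = 12.3333·6 - (-1.6667)² = 71.2222.
  S^{-1} = (1/det) · [[d, -b], [-b, a]] = [[0.0842, 0.0234],
 [0.0234, 0.1732]].

Step 4 — quadratic form (x̄ - mu_0)^T · S^{-1} · (x̄ - mu_0):
  S^{-1} · (x̄ - mu_0) = (0.1638, -0.2878),
  (x̄ - mu_0)^T · [...] = (2.5)·(0.1638) + (-2)·(-0.2878) = 0.9852.

Step 5 — scale by n: T² = 4 · 0.9852 = 3.9407.

T² ≈ 3.9407


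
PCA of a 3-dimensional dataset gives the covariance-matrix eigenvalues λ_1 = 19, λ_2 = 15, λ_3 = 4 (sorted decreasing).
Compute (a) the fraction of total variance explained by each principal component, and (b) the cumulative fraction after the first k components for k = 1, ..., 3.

Step 1 — total variance = trace(Sigma) = Σ λ_i = 19 + 15 + 4 = 38.

Step 2 — fraction explained by component i = λ_i / Σ λ:
  PC1: 19/38 = 0.5
  PC2: 15/38 = 0.3947
  PC3: 4/38 = 0.1053

Step 3 — cumulative fraction after k components = (λ_1 + ... + λ_k) / Σ λ:
  k = 1: 19/38 = 0.5
  k = 2: (19 + 15)/38 = 34/38 = 0.8947
  k = 3: (19 + 15 + 4)/38 = 38/38 = 1

Summary (fraction, with percent):

explained: PC1 0.5 (50%), PC2 0.3947 (39.47%), PC3 0.1053 (10.53%);  cumulative: 0.5, 0.8947, 1


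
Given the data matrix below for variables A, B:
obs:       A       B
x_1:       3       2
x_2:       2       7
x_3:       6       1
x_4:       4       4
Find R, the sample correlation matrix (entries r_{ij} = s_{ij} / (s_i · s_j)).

Step 1 — column means:
  mean(A) = (3 + 2 + 6 + 4) / 4 = 15/4 = 3.75
  mean(B) = (2 + 7 + 1 + 4) / 4 = 14/4 = 3.5

Step 2 — sample variances and covariances s[i,j] = (1/(n-1)) · Σ_k (x_{k,i} - mean_i) · (x_{k,j} - mean_j), with n-1 = 3:
  s[A,A] = ((-0.75)·(-0.75) + (-1.75)·(-1.75) + (2.25)·(2.25) + (0.25)·(0.25)) / 3 = 8.75/3 = 2.9167
  s[A,B] = ((-0.75)·(-1.5) + (-1.75)·(3.5) + (2.25)·(-2.5) + (0.25)·(0.5)) / 3 = -10.5/3 = -3.5
  s[B,B] = ((-1.5)·(-1.5) + (3.5)·(3.5) + (-2.5)·(-2.5) + (0.5)·(0.5)) / 3 = 21/3 = 7
  Sample standard deviations s_i = √(s[i,i]):
  s(A) = √(2.9167) = 1.7078
  s(B) = √(7) = 2.6458

Step 3 — r_{ij} = s_{ij} / (s_i · s_j):
  r[A,A] = 1 (diagonal).
  r[A,B] = -3.5 / (1.7078 · 2.6458) = -3.5 / 4.5185 = -0.7746
  r[B,B] = 1 (diagonal).

R is symmetric with unit diagonal. Assembling:

R = [[1, -0.7746],
 [-0.7746, 1]]


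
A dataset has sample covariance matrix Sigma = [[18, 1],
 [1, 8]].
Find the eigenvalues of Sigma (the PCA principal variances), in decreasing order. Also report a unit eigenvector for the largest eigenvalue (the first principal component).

Step 1 — characteristic polynomial of 2×2 Sigma:
  det(Sigma - λI) = λ² - trace · λ + det = 0.
  trace = 18 + 8 = 26, det = 18·8 - (1)² = 143.
Step 2 — discriminant:
  Δ = trace² - 4·det = 676 - 572 = 104.
Step 3 — eigenvalues:
  λ = (trace ± √Δ)/2 = (26 ± 10.198)/2,
  λ_1 = 18.099,  λ_2 = 7.901.

Step 4 — unit eigenvector for λ_1: solve (Sigma - λ_1 I)v = 0. First row:
  (18 - 18.099)·v_x + (1)·v_y = 0, i.e. (-0.099)·v_x + (1)·v_y = 0,
  so v ∝ (b, λ_1 - a) = (1, 0.099) = u.
  ||u|| = √((1)² + (0.099)²) = √(1.0098) ≈ 1.0049,
  v_1 = u/||u|| ≈ (0.9951, 0.0985) (||v_1|| = 1).

λ_1 = 18.099,  λ_2 = 7.901;  v_1 ≈ (0.9951, 0.0985)


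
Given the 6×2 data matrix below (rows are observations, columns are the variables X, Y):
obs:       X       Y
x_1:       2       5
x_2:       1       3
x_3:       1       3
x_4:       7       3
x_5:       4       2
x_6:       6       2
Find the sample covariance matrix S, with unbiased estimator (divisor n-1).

Step 1 — column means:
  mean(X) = (2 + 1 + 1 + 7 + 4 + 6) / 6 = 21/6 = 3.5
  mean(Y) = (5 + 3 + 3 + 3 + 2 + 2) / 6 = 18/6 = 3

Step 2 — sample covariance S[i,j] = (1/(n-1)) · Σ_k (x_{k,i} - mean_i) · (x_{k,j} - mean_j), with n-1 = 5.
  S[X,X] = ((-1.5)·(-1.5) + (-2.5)·(-2.5) + (-2.5)·(-2.5) + (3.5)·(3.5) + (0.5)·(0.5) + (2.5)·(2.5)) / 5 = 33.5/5 = 6.7
  S[X,Y] = ((-1.5)·(2) + (-2.5)·(0) + (-2.5)·(0) + (3.5)·(0) + (0.5)·(-1) + (2.5)·(-1)) / 5 = -6/5 = -1.2
  S[Y,Y] = ((2)·(2) + (0)·(0) + (0)·(0) + (0)·(0) + (-1)·(-1) + (-1)·(-1)) / 5 = 6/5 = 1.2

S is symmetric (S[j,i] = S[i,j]). Assembling:

S = [[6.7, -1.2],
 [-1.2, 1.2]]


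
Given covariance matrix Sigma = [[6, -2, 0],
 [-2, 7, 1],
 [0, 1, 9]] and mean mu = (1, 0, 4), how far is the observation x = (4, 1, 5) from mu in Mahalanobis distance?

Step 1 — centre the observation: (x - mu) = (3, 1, 1).

Step 2 — invert Sigma (cofactor / det for 3×3, or solve directly):
  Sigma^{-1} = [[0.1845, 0.0536, -0.006],
 [0.0536, 0.1607, -0.0179],
 [-0.006, -0.0179, 0.1131]].

Step 3 — form the quadratic (x - mu)^T · Sigma^{-1} · (x - mu):
  Sigma^{-1} · (x - mu) = (0.6012, 0.3036, 0.0774).
  (x - mu)^T · [Sigma^{-1} · (x - mu)] = (3)·(0.6012) + (1)·(0.3036) + (1)·(0.0774) = 2.1845.

Step 4 — take square root: d = √(2.1845) ≈ 1.478.

d(x, mu) = √(2.1845) ≈ 1.478


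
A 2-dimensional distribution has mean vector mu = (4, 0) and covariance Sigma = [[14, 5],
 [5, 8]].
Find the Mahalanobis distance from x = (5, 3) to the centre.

Step 1 — centre the observation: (x - mu) = (1, 3).

Step 2 — invert Sigma. det(Sigma) = 14·8 - (5)² = 87.
  Sigma^{-1} = (1/det) · [[d, -b], [-b, a]] = [[0.092, -0.0575],
 [-0.0575, 0.1609]].

Step 3 — form the quadratic (x - mu)^T · Sigma^{-1} · (x - mu):
  Sigma^{-1} · (x - mu) = (-0.0805, 0.4253).
  (x - mu)^T · [Sigma^{-1} · (x - mu)] = (1)·(-0.0805) + (3)·(0.4253) = 1.1954.

Step 4 — take square root: d = √(1.1954) ≈ 1.0933.

d(x, mu) = √(1.1954) ≈ 1.0933


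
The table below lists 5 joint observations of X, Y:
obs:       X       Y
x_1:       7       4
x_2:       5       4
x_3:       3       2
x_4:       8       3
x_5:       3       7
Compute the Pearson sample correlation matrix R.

Step 1 — column means:
  mean(X) = (7 + 5 + 3 + 8 + 3) / 5 = 26/5 = 5.2
  mean(Y) = (4 + 4 + 2 + 3 + 7) / 5 = 20/5 = 4

Step 2 — sample variances and covariances s[i,j] = (1/(n-1)) · Σ_k (x_{k,i} - mean_i) · (x_{k,j} - mean_j), with n-1 = 4:
  s[X,X] = ((1.8)·(1.8) + (-0.2)·(-0.2) + (-2.2)·(-2.2) + (2.8)·(2.8) + (-2.2)·(-2.2)) / 4 = 20.8/4 = 5.2
  s[X,Y] = ((1.8)·(0) + (-0.2)·(0) + (-2.2)·(-2) + (2.8)·(-1) + (-2.2)·(3)) / 4 = -5/4 = -1.25
  s[Y,Y] = ((0)·(0) + (0)·(0) + (-2)·(-2) + (-1)·(-1) + (3)·(3)) / 4 = 14/4 = 3.5
  Sample standard deviations s_i = √(s[i,i]):
  s(X) = √(5.2) = 2.2804
  s(Y) = √(3.5) = 1.8708

Step 3 — r_{ij} = s_{ij} / (s_i · s_j):
  r[X,X] = 1 (diagonal).
  r[X,Y] = -1.25 / (2.2804 · 1.8708) = -1.25 / 4.2661 = -0.293
  r[Y,Y] = 1 (diagonal).

R is symmetric with unit diagonal. Assembling:

R = [[1, -0.293],
 [-0.293, 1]]


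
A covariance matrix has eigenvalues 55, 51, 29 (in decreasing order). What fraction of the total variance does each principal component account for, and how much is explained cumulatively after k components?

Step 1 — total variance = trace(Sigma) = Σ λ_i = 55 + 51 + 29 = 135.

Step 2 — fraction explained by component i = λ_i / Σ λ:
  PC1: 55/135 = 0.4074
  PC2: 51/135 = 0.3778
  PC3: 29/135 = 0.2148

Step 3 — cumulative fraction after k components = (λ_1 + ... + λ_k) / Σ λ:
  k = 1: 55/135 = 0.4074
  k = 2: (55 + 51)/135 = 106/135 = 0.7852
  k = 3: (55 + 51 + 29)/135 = 135/135 = 1

Summary (fraction, with percent):

explained: PC1 0.4074 (40.74%), PC2 0.3778 (37.78%), PC3 0.2148 (21.48%);  cumulative: 0.4074, 0.7852, 1


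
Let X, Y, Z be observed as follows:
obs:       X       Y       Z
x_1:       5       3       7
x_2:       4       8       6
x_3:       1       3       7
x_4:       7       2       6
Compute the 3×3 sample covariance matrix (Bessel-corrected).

Step 1 — column means:
  mean(X) = (5 + 4 + 1 + 7) / 4 = 17/4 = 4.25
  mean(Y) = (3 + 8 + 3 + 2) / 4 = 16/4 = 4
  mean(Z) = (7 + 6 + 7 + 6) / 4 = 26/4 = 6.5

Step 2 — sample covariance S[i,j] = (1/(n-1)) · Σ_k (x_{k,i} - mean_i) · (x_{k,j} - mean_j), with n-1 = 3.
  S[X,X] = ((0.75)·(0.75) + (-0.25)·(-0.25) + (-3.25)·(-3.25) + (2.75)·(2.75)) / 3 = 18.75/3 = 6.25
  S[X,Y] = ((0.75)·(-1) + (-0.25)·(4) + (-3.25)·(-1) + (2.75)·(-2)) / 3 = -4/3 = -1.3333
  S[X,Z] = ((0.75)·(0.5) + (-0.25)·(-0.5) + (-3.25)·(0.5) + (2.75)·(-0.5)) / 3 = -2.5/3 = -0.8333
  S[Y,Y] = ((-1)·(-1) + (4)·(4) + (-1)·(-1) + (-2)·(-2)) / 3 = 22/3 = 7.3333
  S[Y,Z] = ((-1)·(0.5) + (4)·(-0.5) + (-1)·(0.5) + (-2)·(-0.5)) / 3 = -2/3 = -0.6667
  S[Z,Z] = ((0.5)·(0.5) + (-0.5)·(-0.5) + (0.5)·(0.5) + (-0.5)·(-0.5)) / 3 = 1/3 = 0.3333

S is symmetric (S[j,i] = S[i,j]). Assembling:

S = [[6.25, -1.3333, -0.8333],
 [-1.3333, 7.3333, -0.6667],
 [-0.8333, -0.6667, 0.3333]]


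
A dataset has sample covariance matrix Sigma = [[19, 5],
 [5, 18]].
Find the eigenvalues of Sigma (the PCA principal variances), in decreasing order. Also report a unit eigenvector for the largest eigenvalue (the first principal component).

Step 1 — characteristic polynomial of 2×2 Sigma:
  det(Sigma - λI) = λ² - trace · λ + det = 0.
  trace = 19 + 18 = 37, det = 19·18 - (5)² = 317.
Step 2 — discriminant:
  Δ = trace² - 4·det = 1369 - 1268 = 101.
Step 3 — eigenvalues:
  λ = (trace ± √Δ)/2 = (37 ± 10.0499)/2,
  λ_1 = 23.5249,  λ_2 = 13.4751.

Step 4 — unit eigenvector for λ_1: solve (Sigma - λ_1 I)v = 0. First row:
  (19 - 23.5249)·v_x + (5)·v_y = 0, i.e. (-4.5249)·v_x + (5)·v_y = 0,
  so v ∝ (b, λ_1 - a) = (5, 4.5249) = u.
  ||u|| = √((5)² + (4.5249)²) = √(45.4751) ≈ 6.7435,
  v_1 = u/||u|| ≈ (0.7415, 0.671) (||v_1|| = 1).

λ_1 = 23.5249,  λ_2 = 13.4751;  v_1 ≈ (0.7415, 0.671)


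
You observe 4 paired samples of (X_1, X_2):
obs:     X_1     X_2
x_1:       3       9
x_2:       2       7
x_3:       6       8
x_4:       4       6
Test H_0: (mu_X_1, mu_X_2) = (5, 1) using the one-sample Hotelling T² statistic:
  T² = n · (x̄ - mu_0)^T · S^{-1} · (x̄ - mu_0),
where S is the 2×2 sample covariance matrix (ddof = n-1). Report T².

Step 1 — sample mean vector:
  mean(X_1) = (3 + 2 + 6 + 4) / 4 = 15/4 = 3.75
  mean(X_2) = (9 + 7 + 8 + 6) / 4 = 30/4 = 7.5
  x̄ = (3.75, 7.5),  deviation x̄ - mu_0 = (3.75, 7.5) - (5, 1) = (-1.25, 6.5).

Step 2 — sample covariance matrix, S[i,j] = (1/(n-1)) · Σ_k (x_{k,i} - mean_i) · (x_{k,j} - mean_j), divisor n-1 = 3:
  S[X_1,X_1] = ((-0.75)·(-0.75) + (-1.75)·(-1.75) + (2.25)·(2.25) + (0.25)·(0.25)) / 3 = 8.75/3 = 2.9167
  S[X_1,X_2] = ((-0.75)·(1.5) + (-1.75)·(-0.5) + (2.25)·(0.5) + (0.25)·(-1.5)) / 3 = 0.5/3 = 0.1667
  S[X_2,X_2] = ((1.5)·(1.5) + (-0.5)·(-0.5) + (0.5)·(0.5) + (-1.5)·(-1.5)) / 3 = 5/3 = 1.6667
  S = [[2.9167, 0.1667],
 [0.1667, 1.6667]].

Step 3 — invert S. det(S) = 2.9167·1.6667 - (0.1667)² = 4.8333.
  S^{-1} = (1/det) · [[d, -b], [-b, a]] = [[0.3448, -0.0345],
 [-0.0345, 0.6034]].

Step 4 — quadratic form (x̄ - mu_0)^T · S^{-1} · (x̄ - mu_0):
  S^{-1} · (x̄ - mu_0) = (-0.6552, 3.9655),
  (x̄ - mu_0)^T · [...] = (-1.25)·(-0.6552) + (6.5)·(3.9655) = 26.5948.

Step 5 — scale by n: T² = 4 · 26.5948 = 106.3793.

T² ≈ 106.3793


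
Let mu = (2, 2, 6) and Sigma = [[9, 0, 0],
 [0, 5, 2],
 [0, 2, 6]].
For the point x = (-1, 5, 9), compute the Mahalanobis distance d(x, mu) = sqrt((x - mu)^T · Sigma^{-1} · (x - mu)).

Step 1 — centre the observation: (x - mu) = (-3, 3, 3).

Step 2 — invert Sigma (cofactor / det for 3×3, or solve directly):
  Sigma^{-1} = [[0.1111, 0, 0],
 [0, 0.2308, -0.0769],
 [0, -0.0769, 0.1923]].

Step 3 — form the quadratic (x - mu)^T · Sigma^{-1} · (x - mu):
  Sigma^{-1} · (x - mu) = (-0.3333, 0.4615, 0.3462).
  (x - mu)^T · [Sigma^{-1} · (x - mu)] = (-3)·(-0.3333) + (3)·(0.4615) + (3)·(0.3462) = 3.4231.

Step 4 — take square root: d = √(3.4231) ≈ 1.8502.

d(x, mu) = √(3.4231) ≈ 1.8502


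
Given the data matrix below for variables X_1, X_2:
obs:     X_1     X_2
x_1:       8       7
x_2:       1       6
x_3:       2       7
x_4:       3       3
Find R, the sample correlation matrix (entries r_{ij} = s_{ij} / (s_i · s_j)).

Step 1 — column means:
  mean(X_1) = (8 + 1 + 2 + 3) / 4 = 14/4 = 3.5
  mean(X_2) = (7 + 6 + 7 + 3) / 4 = 23/4 = 5.75

Step 2 — sample variances and covariances s[i,j] = (1/(n-1)) · Σ_k (x_{k,i} - mean_i) · (x_{k,j} - mean_j), with n-1 = 3:
  s[X_1,X_1] = ((4.5)·(4.5) + (-2.5)·(-2.5) + (-1.5)·(-1.5) + (-0.5)·(-0.5)) / 3 = 29/3 = 9.6667
  s[X_1,X_2] = ((4.5)·(1.25) + (-2.5)·(0.25) + (-1.5)·(1.25) + (-0.5)·(-2.75)) / 3 = 4.5/3 = 1.5
  s[X_2,X_2] = ((1.25)·(1.25) + (0.25)·(0.25) + (1.25)·(1.25) + (-2.75)·(-2.75)) / 3 = 10.75/3 = 3.5833
  Sample standard deviations s_i = √(s[i,i]):
  s(X_1) = √(9.6667) = 3.1091
  s(X_2) = √(3.5833) = 1.893

Step 3 — r_{ij} = s_{ij} / (s_i · s_j):
  r[X_1,X_1] = 1 (diagonal).
  r[X_1,X_2] = 1.5 / (3.1091 · 1.893) = 1.5 / 5.8855 = 0.2549
  r[X_2,X_2] = 1 (diagonal).

R is symmetric with unit diagonal. Assembling:

R = [[1, 0.2549],
 [0.2549, 1]]


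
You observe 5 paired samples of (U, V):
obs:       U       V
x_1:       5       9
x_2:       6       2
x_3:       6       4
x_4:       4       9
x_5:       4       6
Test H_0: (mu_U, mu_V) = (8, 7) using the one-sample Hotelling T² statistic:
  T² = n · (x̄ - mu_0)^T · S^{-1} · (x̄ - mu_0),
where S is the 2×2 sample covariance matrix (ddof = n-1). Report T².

Step 1 — sample mean vector:
  mean(U) = (5 + 6 + 6 + 4 + 4) / 5 = 25/5 = 5
  mean(V) = (9 + 2 + 4 + 9 + 6) / 5 = 30/5 = 6
  x̄ = (5, 6),  deviation x̄ - mu_0 = (5, 6) - (8, 7) = (-3, -1).

Step 2 — sample covariance matrix, S[i,j] = (1/(n-1)) · Σ_k (x_{k,i} - mean_i) · (x_{k,j} - mean_j), divisor n-1 = 4:
  S[U,U] = ((0)·(0) + (1)·(1) + (1)·(1) + (-1)·(-1) + (-1)·(-1)) / 4 = 4/4 = 1
  S[U,V] = ((0)·(3) + (1)·(-4) + (1)·(-2) + (-1)·(3) + (-1)·(0)) / 4 = -9/4 = -2.25
  S[V,V] = ((3)·(3) + (-4)·(-4) + (-2)·(-2) + (3)·(3) + (0)·(0)) / 4 = 38/4 = 9.5
  S = [[1, -2.25],
 [-2.25, 9.5]].

Step 3 — invert S. det(S) = 1·9.5 - (-2.25)² = 4.4375.
  S^{-1} = (1/det) · [[d, -b], [-b, a]] = [[2.1408, 0.507],
 [0.507, 0.2254]].

Step 4 — quadratic form (x̄ - mu_0)^T · S^{-1} · (x̄ - mu_0):
  S^{-1} · (x̄ - mu_0) = (-6.9296, -1.7465),
  (x̄ - mu_0)^T · [...] = (-3)·(-6.9296) + (-1)·(-1.7465) = 22.5352.

Step 5 — scale by n: T² = 5 · 22.5352 = 112.6761.

T² ≈ 112.6761


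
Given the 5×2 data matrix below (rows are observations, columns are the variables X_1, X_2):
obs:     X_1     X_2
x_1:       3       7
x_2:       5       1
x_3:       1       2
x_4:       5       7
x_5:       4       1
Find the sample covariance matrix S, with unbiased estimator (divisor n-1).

Step 1 — column means:
  mean(X_1) = (3 + 5 + 1 + 5 + 4) / 5 = 18/5 = 3.6
  mean(X_2) = (7 + 1 + 2 + 7 + 1) / 5 = 18/5 = 3.6

Step 2 — sample covariance S[i,j] = (1/(n-1)) · Σ_k (x_{k,i} - mean_i) · (x_{k,j} - mean_j), with n-1 = 4.
  S[X_1,X_1] = ((-0.6)·(-0.6) + (1.4)·(1.4) + (-2.6)·(-2.6) + (1.4)·(1.4) + (0.4)·(0.4)) / 4 = 11.2/4 = 2.8
  S[X_1,X_2] = ((-0.6)·(3.4) + (1.4)·(-2.6) + (-2.6)·(-1.6) + (1.4)·(3.4) + (0.4)·(-2.6)) / 4 = 2.2/4 = 0.55
  S[X_2,X_2] = ((3.4)·(3.4) + (-2.6)·(-2.6) + (-1.6)·(-1.6) + (3.4)·(3.4) + (-2.6)·(-2.6)) / 4 = 39.2/4 = 9.8

S is symmetric (S[j,i] = S[i,j]). Assembling:

S = [[2.8, 0.55],
 [0.55, 9.8]]


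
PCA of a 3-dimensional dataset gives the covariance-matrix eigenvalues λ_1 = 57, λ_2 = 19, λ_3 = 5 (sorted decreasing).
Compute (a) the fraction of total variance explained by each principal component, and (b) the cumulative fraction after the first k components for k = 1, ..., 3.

Step 1 — total variance = trace(Sigma) = Σ λ_i = 57 + 19 + 5 = 81.

Step 2 — fraction explained by component i = λ_i / Σ λ:
  PC1: 57/81 = 0.7037
  PC2: 19/81 = 0.2346
  PC3: 5/81 = 0.0617

Step 3 — cumulative fraction after k components = (λ_1 + ... + λ_k) / Σ λ:
  k = 1: 57/81 = 0.7037
  k = 2: (57 + 19)/81 = 76/81 = 0.9383
  k = 3: (57 + 19 + 5)/81 = 81/81 = 1

Summary (fraction, with percent):

explained: PC1 0.7037 (70.37%), PC2 0.2346 (23.46%), PC3 0.0617 (6.17%);  cumulative: 0.7037, 0.9383, 1


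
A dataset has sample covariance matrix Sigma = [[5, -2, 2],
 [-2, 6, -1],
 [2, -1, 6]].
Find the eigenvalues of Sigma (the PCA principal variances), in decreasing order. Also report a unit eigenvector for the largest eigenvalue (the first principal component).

Step 1 — characteristic polynomial p(λ) = det(λI - Sigma) = λ³ - tr·λ² + c_1·λ - det, where tr = trace, c_1 = sum of the principal 2×2 minors, det = det(Sigma):
  tr = 5 + 6 + 6 = 17,
  c_1 = (5·6 - (-2)²) + (5·6 - (2)²) + (6·6 - (-1)²) = 26 + 26 + 35 = 87,
  det = 5·(6·6 - (-1)²) - (-2)·((-2)·6 - (-1)·(2)) + (2)·((-2)·(-1) - 6·(2)) = 5·(35) - (-2)·(-10) + (2)·(-10) = 135.
  So p(λ) = λ³ - 17λ² + 87λ - 135.
Step 2 — look for an integer root (rational root theorem: any rational root is an integer divisor of 135). Testing λ = 3:
  p(3) = 27 - 153 + 261 - 135 = 0  ✓
  Dividing out (λ - 3): p(λ) = (λ - 3)(λ² - 14λ + 45).
Step 3 — remaining eigenvalues from the quadratic λ² - 14λ + 45 = 0:
  Δ = 14² - 4·45 = 196 - 180 = 16,  λ = (14 ± √16)/2 = (14 ± 4)/2 = 9 or 5.
  Sorted: λ_1 = 9,  λ_2 = 5,  λ_3 = 3  (check: sum = 17 = tr ✓).

Step 4 — unit eigenvector for λ_1 = 9: v spans the null space of (Sigma - λ_1 I), whose rows are
  r_1 = (-4, -2, 2),  r_2 = (-2, -3, -1),  r_3 = (2, -1, -3).
  v is orthogonal to every row, so take v ∝ r_1 × r_2 = ((-2)·(-1) - (2)·(-3), (2)·(-2) - (-4)·(-1), (-4)·(-3) - (-2)·(-2)) = (8, -8, 8).
  Rescale (divide by 8): u = (1, -1, 1).
  ||u|| = √((1)² + (-1)² + (1)²) = √(3) ≈ 1.7321,  v_1 = u/||u|| ≈ (0.5774, -0.5774, 0.5774) (||v_1|| = 1).

λ_1 = 9,  λ_2 = 5,  λ_3 = 3;  v_1 ≈ (0.5774, -0.5774, 0.5774)


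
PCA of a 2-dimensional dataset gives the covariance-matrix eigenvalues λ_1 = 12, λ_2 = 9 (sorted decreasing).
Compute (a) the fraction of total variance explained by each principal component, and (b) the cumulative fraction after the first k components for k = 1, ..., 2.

Step 1 — total variance = trace(Sigma) = Σ λ_i = 12 + 9 = 21.

Step 2 — fraction explained by component i = λ_i / Σ λ:
  PC1: 12/21 = 0.5714
  PC2: 9/21 = 0.4286

Step 3 — cumulative fraction after k components = (λ_1 + ... + λ_k) / Σ λ:
  k = 1: 12/21 = 0.5714
  k = 2: (12 + 9)/21 = 21/21 = 1

Summary (fraction, with percent):

explained: PC1 0.5714 (57.14%), PC2 0.4286 (42.86%);  cumulative: 0.5714, 1


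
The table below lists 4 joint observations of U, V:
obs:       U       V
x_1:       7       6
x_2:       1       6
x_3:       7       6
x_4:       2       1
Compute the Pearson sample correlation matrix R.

Step 1 — column means:
  mean(U) = (7 + 1 + 7 + 2) / 4 = 17/4 = 4.25
  mean(V) = (6 + 6 + 6 + 1) / 4 = 19/4 = 4.75

Step 2 — sample variances and covariances s[i,j] = (1/(n-1)) · Σ_k (x_{k,i} - mean_i) · (x_{k,j} - mean_j), with n-1 = 3:
  s[U,U] = ((2.75)·(2.75) + (-3.25)·(-3.25) + (2.75)·(2.75) + (-2.25)·(-2.25)) / 3 = 30.75/3 = 10.25
  s[U,V] = ((2.75)·(1.25) + (-3.25)·(1.25) + (2.75)·(1.25) + (-2.25)·(-3.75)) / 3 = 11.25/3 = 3.75
  s[V,V] = ((1.25)·(1.25) + (1.25)·(1.25) + (1.25)·(1.25) + (-3.75)·(-3.75)) / 3 = 18.75/3 = 6.25
  Sample standard deviations s_i = √(s[i,i]):
  s(U) = √(10.25) = 3.2016
  s(V) = √(6.25) = 2.5

Step 3 — r_{ij} = s_{ij} / (s_i · s_j):
  r[U,U] = 1 (diagonal).
  r[U,V] = 3.75 / (3.2016 · 2.5) = 3.75 / 8.0039 = 0.4685
  r[V,V] = 1 (diagonal).

R is symmetric with unit diagonal. Assembling:

R = [[1, 0.4685],
 [0.4685, 1]]


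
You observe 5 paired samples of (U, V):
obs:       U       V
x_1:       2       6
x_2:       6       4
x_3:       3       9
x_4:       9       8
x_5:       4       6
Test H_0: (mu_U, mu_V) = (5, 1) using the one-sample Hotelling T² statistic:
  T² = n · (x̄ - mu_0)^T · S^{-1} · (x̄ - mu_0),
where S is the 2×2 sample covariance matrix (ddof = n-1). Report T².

Step 1 — sample mean vector:
  mean(U) = (2 + 6 + 3 + 9 + 4) / 5 = 24/5 = 4.8
  mean(V) = (6 + 4 + 9 + 8 + 6) / 5 = 33/5 = 6.6
  x̄ = (4.8, 6.6),  deviation x̄ - mu_0 = (4.8, 6.6) - (5, 1) = (-0.2, 5.6).

Step 2 — sample covariance matrix, S[i,j] = (1/(n-1)) · Σ_k (x_{k,i} - mean_i) · (x_{k,j} - mean_j), divisor n-1 = 4:
  S[U,U] = ((-2.8)·(-2.8) + (1.2)·(1.2) + (-1.8)·(-1.8) + (4.2)·(4.2) + (-0.8)·(-0.8)) / 4 = 30.8/4 = 7.7
  S[U,V] = ((-2.8)·(-0.6) + (1.2)·(-2.6) + (-1.8)·(2.4) + (4.2)·(1.4) + (-0.8)·(-0.6)) / 4 = 0.6/4 = 0.15
  S[V,V] = ((-0.6)·(-0.6) + (-2.6)·(-2.6) + (2.4)·(2.4) + (1.4)·(1.4) + (-0.6)·(-0.6)) / 4 = 15.2/4 = 3.8
  S = [[7.7, 0.15],
 [0.15, 3.8]].

Step 3 — invert S. det(S) = 7.7·3.8 - (0.15)² = 29.2375.
  S^{-1} = (1/det) · [[d, -b], [-b, a]] = [[0.13, -0.0051],
 [-0.0051, 0.2634]].

Step 4 — quadratic form (x̄ - mu_0)^T · S^{-1} · (x̄ - mu_0):
  S^{-1} · (x̄ - mu_0) = (-0.0547, 1.4758),
  (x̄ - mu_0)^T · [...] = (-0.2)·(-0.0547) + (5.6)·(1.4758) = 8.2757.

Step 5 — scale by n: T² = 5 · 8.2757 = 41.3784.

T² ≈ 41.3784


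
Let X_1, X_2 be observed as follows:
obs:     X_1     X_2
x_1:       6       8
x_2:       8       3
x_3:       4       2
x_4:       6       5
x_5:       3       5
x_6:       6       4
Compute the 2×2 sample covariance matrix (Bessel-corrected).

Step 1 — column means:
  mean(X_1) = (6 + 8 + 4 + 6 + 3 + 6) / 6 = 33/6 = 5.5
  mean(X_2) = (8 + 3 + 2 + 5 + 5 + 4) / 6 = 27/6 = 4.5

Step 2 — sample covariance S[i,j] = (1/(n-1)) · Σ_k (x_{k,i} - mean_i) · (x_{k,j} - mean_j), with n-1 = 5.
  S[X_1,X_1] = ((0.5)·(0.5) + (2.5)·(2.5) + (-1.5)·(-1.5) + (0.5)·(0.5) + (-2.5)·(-2.5) + (0.5)·(0.5)) / 5 = 15.5/5 = 3.1
  S[X_1,X_2] = ((0.5)·(3.5) + (2.5)·(-1.5) + (-1.5)·(-2.5) + (0.5)·(0.5) + (-2.5)·(0.5) + (0.5)·(-0.5)) / 5 = 0.5/5 = 0.1
  S[X_2,X_2] = ((3.5)·(3.5) + (-1.5)·(-1.5) + (-2.5)·(-2.5) + (0.5)·(0.5) + (0.5)·(0.5) + (-0.5)·(-0.5)) / 5 = 21.5/5 = 4.3

S is symmetric (S[j,i] = S[i,j]). Assembling:

S = [[3.1, 0.1],
 [0.1, 4.3]]


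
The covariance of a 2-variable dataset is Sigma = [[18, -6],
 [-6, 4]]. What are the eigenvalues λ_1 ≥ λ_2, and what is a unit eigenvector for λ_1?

Step 1 — characteristic polynomial of 2×2 Sigma:
  det(Sigma - λI) = λ² - trace · λ + det = 0.
  trace = 18 + 4 = 22, det = 18·4 - (-6)² = 36.
Step 2 — discriminant:
  Δ = trace² - 4·det = 484 - 144 = 340.
Step 3 — eigenvalues:
  λ = (trace ± √Δ)/2 = (22 ± 18.4391)/2,
  λ_1 = 20.2195,  λ_2 = 1.7805.

Step 4 — unit eigenvector for λ_1: solve (Sigma - λ_1 I)v = 0. First row:
  (18 - 20.2195)·v_x + (-6)·v_y = 0, i.e. (-2.2195)·v_x + (-6)·v_y = 0,
  so v ∝ (b, λ_1 - a) = (-6, 2.2195); multiply by -1 so the first entry is positive: u = (6, -2.2195).
  ||u|| = √((6)² + (-2.2195)²) = √(40.9264) ≈ 6.3974,
  v_1 = u/||u|| ≈ (0.9379, -0.3469) (||v_1|| = 1).

λ_1 = 20.2195,  λ_2 = 1.7805;  v_1 ≈ (0.9379, -0.3469)


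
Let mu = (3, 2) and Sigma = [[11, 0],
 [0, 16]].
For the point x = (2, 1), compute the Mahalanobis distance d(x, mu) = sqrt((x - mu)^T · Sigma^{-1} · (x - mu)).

Step 1 — centre the observation: (x - mu) = (-1, -1).

Step 2 — invert Sigma. det(Sigma) = 11·16 - (0)² = 176.
  Sigma^{-1} = (1/det) · [[d, -b], [-b, a]] = [[0.0909, 0],
 [0, 0.0625]].

Step 3 — form the quadratic (x - mu)^T · Sigma^{-1} · (x - mu):
  Sigma^{-1} · (x - mu) = (-0.0909, -0.0625).
  (x - mu)^T · [Sigma^{-1} · (x - mu)] = (-1)·(-0.0909) + (-1)·(-0.0625) = 0.1534.

Step 4 — take square root: d = √(0.1534) ≈ 0.3917.

d(x, mu) = √(0.1534) ≈ 0.3917


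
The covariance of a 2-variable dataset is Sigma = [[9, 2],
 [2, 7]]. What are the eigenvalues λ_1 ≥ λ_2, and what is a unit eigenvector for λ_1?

Step 1 — characteristic polynomial of 2×2 Sigma:
  det(Sigma - λI) = λ² - trace · λ + det = 0.
  trace = 9 + 7 = 16, det = 9·7 - (2)² = 59.
Step 2 — discriminant:
  Δ = trace² - 4·det = 256 - 236 = 20.
Step 3 — eigenvalues:
  λ = (trace ± √Δ)/2 = (16 ± 4.4721)/2,
  λ_1 = 10.2361,  λ_2 = 5.7639.

Step 4 — unit eigenvector for λ_1: solve (Sigma - λ_1 I)v = 0. First row:
  (9 - 10.2361)·v_x + (2)·v_y = 0, i.e. (-1.2361)·v_x + (2)·v_y = 0,
  so v ∝ (b, λ_1 - a) = (2, 1.2361) = u.
  ||u|| = √((2)² + (1.2361)²) = √(5.5279) ≈ 2.3511,
  v_1 = u/||u|| ≈ (0.8507, 0.5257) (||v_1|| = 1).

λ_1 = 10.2361,  λ_2 = 5.7639;  v_1 ≈ (0.8507, 0.5257)


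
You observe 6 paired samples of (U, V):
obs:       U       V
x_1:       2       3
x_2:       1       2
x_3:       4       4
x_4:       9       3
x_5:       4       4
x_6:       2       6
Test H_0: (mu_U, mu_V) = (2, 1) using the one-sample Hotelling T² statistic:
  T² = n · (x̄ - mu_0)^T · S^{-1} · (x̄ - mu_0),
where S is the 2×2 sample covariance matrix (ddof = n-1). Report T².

Step 1 — sample mean vector:
  mean(U) = (2 + 1 + 4 + 9 + 4 + 2) / 6 = 22/6 = 3.6667
  mean(V) = (3 + 2 + 4 + 3 + 4 + 6) / 6 = 22/6 = 3.6667
  x̄ = (3.6667, 3.6667),  deviation x̄ - mu_0 = (3.6667, 3.6667) - (2, 1) = (1.6667, 2.6667).

Step 2 — sample covariance matrix, S[i,j] = (1/(n-1)) · Σ_k (x_{k,i} - mean_i) · (x_{k,j} - mean_j), divisor n-1 = 5:
  S[U,U] = ((-1.6667)·(-1.6667) + (-2.6667)·(-2.6667) + (0.3333)·(0.3333) + (5.3333)·(5.3333) + (0.3333)·(0.3333) + (-1.6667)·(-1.6667)) / 5 = 41.3333/5 = 8.2667
  S[U,V] = ((-1.6667)·(-0.6667) + (-2.6667)·(-1.6667) + (0.3333)·(0.3333) + (5.3333)·(-0.6667) + (0.3333)·(0.3333) + (-1.6667)·(2.3333)) / 5 = -1.6667/5 = -0.3333
  S[V,V] = ((-0.6667)·(-0.6667) + (-1.6667)·(-1.6667) + (0.3333)·(0.3333) + (-0.6667)·(-0.6667) + (0.3333)·(0.3333) + (2.3333)·(2.3333)) / 5 = 9.3333/5 = 1.8667
  S = [[8.2667, -0.3333],
 [-0.3333, 1.8667]].

Step 3 — invert S. det(S) = 8.2667·1.8667 - (-0.3333)² = 15.32.
  S^{-1} = (1/det) · [[d, -b], [-b, a]] = [[0.1218, 0.0218],
 [0.0218, 0.5396]].

Step 4 — quadratic form (x̄ - mu_0)^T · S^{-1} · (x̄ - mu_0):
  S^{-1} · (x̄ - mu_0) = (0.2611, 1.4752),
  (x̄ - mu_0)^T · [...] = (1.6667)·(0.2611) + (2.6667)·(1.4752) = 4.369.

Step 5 — scale by n: T² = 6 · 4.369 = 26.2141.

T² ≈ 26.2141


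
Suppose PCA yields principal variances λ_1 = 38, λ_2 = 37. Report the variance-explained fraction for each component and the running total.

Step 1 — total variance = trace(Sigma) = Σ λ_i = 38 + 37 = 75.

Step 2 — fraction explained by component i = λ_i / Σ λ:
  PC1: 38/75 = 0.5067
  PC2: 37/75 = 0.4933

Step 3 — cumulative fraction after k components = (λ_1 + ... + λ_k) / Σ λ:
  k = 1: 38/75 = 0.5067
  k = 2: (38 + 37)/75 = 75/75 = 1

Summary (fraction, with percent):

explained: PC1 0.5067 (50.67%), PC2 0.4933 (49.33%);  cumulative: 0.5067, 1


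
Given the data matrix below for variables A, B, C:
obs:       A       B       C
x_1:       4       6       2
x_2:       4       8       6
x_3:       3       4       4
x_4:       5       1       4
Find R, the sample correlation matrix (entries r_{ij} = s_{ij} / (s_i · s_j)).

Step 1 — column means:
  mean(A) = (4 + 4 + 3 + 5) / 4 = 16/4 = 4
  mean(B) = (6 + 8 + 4 + 1) / 4 = 19/4 = 4.75
  mean(C) = (2 + 6 + 4 + 4) / 4 = 16/4 = 4

Step 2 — sample variances and covariances s[i,j] = (1/(n-1)) · Σ_k (x_{k,i} - mean_i) · (x_{k,j} - mean_j), with n-1 = 3:
  s[A,A] = ((0)·(0) + (0)·(0) + (-1)·(-1) + (1)·(1)) / 3 = 2/3 = 0.6667
  s[A,B] = ((0)·(1.25) + (0)·(3.25) + (-1)·(-0.75) + (1)·(-3.75)) / 3 = -3/3 = -1
  s[A,C] = ((0)·(-2) + (0)·(2) + (-1)·(0) + (1)·(0)) / 3 = 0/3 = 0
  s[B,B] = ((1.25)·(1.25) + (3.25)·(3.25) + (-0.75)·(-0.75) + (-3.75)·(-3.75)) / 3 = 26.75/3 = 8.9167
  s[B,C] = ((1.25)·(-2) + (3.25)·(2) + (-0.75)·(0) + (-3.75)·(0)) / 3 = 4/3 = 1.3333
  s[C,C] = ((-2)·(-2) + (2)·(2) + (0)·(0) + (0)·(0)) / 3 = 8/3 = 2.6667
  Sample standard deviations s_i = √(s[i,i]):
  s(A) = √(0.6667) = 0.8165
  s(B) = √(8.9167) = 2.9861
  s(C) = √(2.6667) = 1.633

Step 3 — r_{ij} = s_{ij} / (s_i · s_j):
  r[A,A] = 1 (diagonal).
  r[A,B] = -1 / (0.8165 · 2.9861) = -1 / 2.4381 = -0.4102
  r[A,C] = 0 / (0.8165 · 1.633) = 0 / 1.3333 = 0
  r[B,B] = 1 (diagonal).
  r[B,C] = 1.3333 / (2.9861 · 1.633) = 1.3333 / 4.8762 = 0.2734
  r[C,C] = 1 (diagonal).

R is symmetric with unit diagonal. Assembling:

R = [[1, -0.4102, 0],
 [-0.4102, 1, 0.2734],
 [0, 0.2734, 1]]


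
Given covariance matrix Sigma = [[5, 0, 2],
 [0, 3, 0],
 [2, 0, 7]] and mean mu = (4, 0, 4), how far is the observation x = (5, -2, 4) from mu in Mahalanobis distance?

Step 1 — centre the observation: (x - mu) = (1, -2, 0).

Step 2 — invert Sigma (cofactor / det for 3×3, or solve directly):
  Sigma^{-1} = [[0.2258, 0, -0.0645],
 [0, 0.3333, 0],
 [-0.0645, 0, 0.1613]].

Step 3 — form the quadratic (x - mu)^T · Sigma^{-1} · (x - mu):
  Sigma^{-1} · (x - mu) = (0.2258, -0.6667, -0.0645).
  (x - mu)^T · [Sigma^{-1} · (x - mu)] = (1)·(0.2258) + (-2)·(-0.6667) + (0)·(-0.0645) = 1.5591.

Step 4 — take square root: d = √(1.5591) ≈ 1.2487.

d(x, mu) = √(1.5591) ≈ 1.2487


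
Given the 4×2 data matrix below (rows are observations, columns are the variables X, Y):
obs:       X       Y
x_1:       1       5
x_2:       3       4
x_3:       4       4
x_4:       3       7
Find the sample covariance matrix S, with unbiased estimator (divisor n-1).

Step 1 — column means:
  mean(X) = (1 + 3 + 4 + 3) / 4 = 11/4 = 2.75
  mean(Y) = (5 + 4 + 4 + 7) / 4 = 20/4 = 5

Step 2 — sample covariance S[i,j] = (1/(n-1)) · Σ_k (x_{k,i} - mean_i) · (x_{k,j} - mean_j), with n-1 = 3.
  S[X,X] = ((-1.75)·(-1.75) + (0.25)·(0.25) + (1.25)·(1.25) + (0.25)·(0.25)) / 3 = 4.75/3 = 1.5833
  S[X,Y] = ((-1.75)·(0) + (0.25)·(-1) + (1.25)·(-1) + (0.25)·(2)) / 3 = -1/3 = -0.3333
  S[Y,Y] = ((0)·(0) + (-1)·(-1) + (-1)·(-1) + (2)·(2)) / 3 = 6/3 = 2

S is symmetric (S[j,i] = S[i,j]). Assembling:

S = [[1.5833, -0.3333],
 [-0.3333, 2]]


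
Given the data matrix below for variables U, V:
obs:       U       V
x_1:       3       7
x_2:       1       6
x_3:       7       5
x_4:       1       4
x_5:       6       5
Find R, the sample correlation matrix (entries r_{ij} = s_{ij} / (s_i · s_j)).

Step 1 — column means:
  mean(U) = (3 + 1 + 7 + 1 + 6) / 5 = 18/5 = 3.6
  mean(V) = (7 + 6 + 5 + 4 + 5) / 5 = 27/5 = 5.4

Step 2 — sample variances and covariances s[i,j] = (1/(n-1)) · Σ_k (x_{k,i} - mean_i) · (x_{k,j} - mean_j), with n-1 = 4:
  s[U,U] = ((-0.6)·(-0.6) + (-2.6)·(-2.6) + (3.4)·(3.4) + (-2.6)·(-2.6) + (2.4)·(2.4)) / 4 = 31.2/4 = 7.8
  s[U,V] = ((-0.6)·(1.6) + (-2.6)·(0.6) + (3.4)·(-0.4) + (-2.6)·(-1.4) + (2.4)·(-0.4)) / 4 = -1.2/4 = -0.3
  s[V,V] = ((1.6)·(1.6) + (0.6)·(0.6) + (-0.4)·(-0.4) + (-1.4)·(-1.4) + (-0.4)·(-0.4)) / 4 = 5.2/4 = 1.3
  Sample standard deviations s_i = √(s[i,i]):
  s(U) = √(7.8) = 2.7928
  s(V) = √(1.3) = 1.1402

Step 3 — r_{ij} = s_{ij} / (s_i · s_j):
  r[U,U] = 1 (diagonal).
  r[U,V] = -0.3 / (2.7928 · 1.1402) = -0.3 / 3.1843 = -0.0942
  r[V,V] = 1 (diagonal).

R is symmetric with unit diagonal. Assembling:

R = [[1, -0.0942],
 [-0.0942, 1]]


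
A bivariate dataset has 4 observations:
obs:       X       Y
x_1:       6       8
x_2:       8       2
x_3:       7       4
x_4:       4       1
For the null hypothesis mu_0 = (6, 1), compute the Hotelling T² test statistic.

Step 1 — sample mean vector:
  mean(X) = (6 + 8 + 7 + 4) / 4 = 25/4 = 6.25
  mean(Y) = (8 + 2 + 4 + 1) / 4 = 15/4 = 3.75
  x̄ = (6.25, 3.75),  deviation x̄ - mu_0 = (6.25, 3.75) - (6, 1) = (0.25, 2.75).

Step 2 — sample covariance matrix, S[i,j] = (1/(n-1)) · Σ_k (x_{k,i} - mean_i) · (x_{k,j} - mean_j), divisor n-1 = 3:
  S[X,X] = ((-0.25)·(-0.25) + (1.75)·(1.75) + (0.75)·(0.75) + (-2.25)·(-2.25)) / 3 = 8.75/3 = 2.9167
  S[X,Y] = ((-0.25)·(4.25) + (1.75)·(-1.75) + (0.75)·(0.25) + (-2.25)·(-2.75)) / 3 = 2.25/3 = 0.75
  S[Y,Y] = ((4.25)·(4.25) + (-1.75)·(-1.75) + (0.25)·(0.25) + (-2.75)·(-2.75)) / 3 = 28.75/3 = 9.5833
  S = [[2.9167, 0.75],
 [0.75, 9.5833]].

Step 3 — invert S. det(S) = 2.9167·9.5833 - (0.75)² = 27.3889.
  S^{-1} = (1/det) · [[d, -b], [-b, a]] = [[0.3499, -0.0274],
 [-0.0274, 0.1065]].

Step 4 — quadratic form (x̄ - mu_0)^T · S^{-1} · (x̄ - mu_0):
  S^{-1} · (x̄ - mu_0) = (0.0122, 0.286),
  (x̄ - mu_0)^T · [...] = (0.25)·(0.0122) + (2.75)·(0.286) = 0.7896.

Step 5 — scale by n: T² = 4 · 0.7896 = 3.1582.

T² ≈ 3.1582


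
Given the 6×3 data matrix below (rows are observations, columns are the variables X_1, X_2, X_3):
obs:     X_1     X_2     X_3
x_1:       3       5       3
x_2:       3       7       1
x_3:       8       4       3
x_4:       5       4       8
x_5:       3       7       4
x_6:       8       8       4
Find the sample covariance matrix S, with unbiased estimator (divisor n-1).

Step 1 — column means:
  mean(X_1) = (3 + 3 + 8 + 5 + 3 + 8) / 6 = 30/6 = 5
  mean(X_2) = (5 + 7 + 4 + 4 + 7 + 8) / 6 = 35/6 = 5.8333
  mean(X_3) = (3 + 1 + 3 + 8 + 4 + 4) / 6 = 23/6 = 3.8333

Step 2 — sample covariance S[i,j] = (1/(n-1)) · Σ_k (x_{k,i} - mean_i) · (x_{k,j} - mean_j), with n-1 = 5.
  S[X_1,X_1] = ((-2)·(-2) + (-2)·(-2) + (3)·(3) + (0)·(0) + (-2)·(-2) + (3)·(3)) / 5 = 30/5 = 6
  S[X_1,X_2] = ((-2)·(-0.8333) + (-2)·(1.1667) + (3)·(-1.8333) + (0)·(-1.8333) + (-2)·(1.1667) + (3)·(2.1667)) / 5 = -2/5 = -0.4
  S[X_1,X_3] = ((-2)·(-0.8333) + (-2)·(-2.8333) + (3)·(-0.8333) + (0)·(4.1667) + (-2)·(0.1667) + (3)·(0.1667)) / 5 = 5/5 = 1
  S[X_2,X_2] = ((-0.8333)·(-0.8333) + (1.1667)·(1.1667) + (-1.8333)·(-1.8333) + (-1.8333)·(-1.8333) + (1.1667)·(1.1667) + (2.1667)·(2.1667)) / 5 = 14.8333/5 = 2.9667
  S[X_2,X_3] = ((-0.8333)·(-0.8333) + (1.1667)·(-2.8333) + (-1.8333)·(-0.8333) + (-1.8333)·(4.1667) + (1.1667)·(0.1667) + (2.1667)·(0.1667)) / 5 = -8.1667/5 = -1.6333
  S[X_3,X_3] = ((-0.8333)·(-0.8333) + (-2.8333)·(-2.8333) + (-0.8333)·(-0.8333) + (4.1667)·(4.1667) + (0.1667)·(0.1667) + (0.1667)·(0.1667)) / 5 = 26.8333/5 = 5.3667

S is symmetric (S[j,i] = S[i,j]). Assembling:

S = [[6, -0.4, 1],
 [-0.4, 2.9667, -1.6333],
 [1, -1.6333, 5.3667]]


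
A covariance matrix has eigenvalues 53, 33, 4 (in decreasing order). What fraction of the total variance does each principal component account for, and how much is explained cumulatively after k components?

Step 1 — total variance = trace(Sigma) = Σ λ_i = 53 + 33 + 4 = 90.

Step 2 — fraction explained by component i = λ_i / Σ λ:
  PC1: 53/90 = 0.5889
  PC2: 33/90 = 0.3667
  PC3: 4/90 = 0.0444

Step 3 — cumulative fraction after k components = (λ_1 + ... + λ_k) / Σ λ:
  k = 1: 53/90 = 0.5889
  k = 2: (53 + 33)/90 = 86/90 = 0.9556
  k = 3: (53 + 33 + 4)/90 = 90/90 = 1

Summary (fraction, with percent):

explained: PC1 0.5889 (58.89%), PC2 0.3667 (36.67%), PC3 0.0444 (4.44%);  cumulative: 0.5889, 0.9556, 1


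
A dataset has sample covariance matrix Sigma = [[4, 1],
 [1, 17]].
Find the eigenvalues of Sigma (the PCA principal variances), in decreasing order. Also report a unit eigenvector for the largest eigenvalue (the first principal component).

Step 1 — characteristic polynomial of 2×2 Sigma:
  det(Sigma - λI) = λ² - trace · λ + det = 0.
  trace = 4 + 17 = 21, det = 4·17 - (1)² = 67.
Step 2 — discriminant:
  Δ = trace² - 4·det = 441 - 268 = 173.
Step 3 — eigenvalues:
  λ = (trace ± √Δ)/2 = (21 ± 13.1529)/2,
  λ_1 = 17.0765,  λ_2 = 3.9235.

Step 4 — unit eigenvector for λ_1: solve (Sigma - λ_1 I)v = 0. First row:
  (4 - 17.0765)·v_x + (1)·v_y = 0, i.e. (-13.0765)·v_x + (1)·v_y = 0,
  so v ∝ (b, λ_1 - a) = (1, 13.0765) = u.
  ||u|| = √((1)² + (13.0765)²) = √(171.9942) ≈ 13.1147,
  v_1 = u/||u|| ≈ (0.0763, 0.9971) (||v_1|| = 1).

λ_1 = 17.0765,  λ_2 = 3.9235;  v_1 ≈ (0.0763, 0.9971)


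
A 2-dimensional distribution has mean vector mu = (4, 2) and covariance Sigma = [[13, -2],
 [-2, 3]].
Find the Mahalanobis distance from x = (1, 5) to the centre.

Step 1 — centre the observation: (x - mu) = (-3, 3).

Step 2 — invert Sigma. det(Sigma) = 13·3 - (-2)² = 35.
  Sigma^{-1} = (1/det) · [[d, -b], [-b, a]] = [[0.0857, 0.0571],
 [0.0571, 0.3714]].

Step 3 — form the quadratic (x - mu)^T · Sigma^{-1} · (x - mu):
  Sigma^{-1} · (x - mu) = (-0.0857, 0.9429).
  (x - mu)^T · [Sigma^{-1} · (x - mu)] = (-3)·(-0.0857) + (3)·(0.9429) = 3.0857.

Step 4 — take square root: d = √(3.0857) ≈ 1.7566.

d(x, mu) = √(3.0857) ≈ 1.7566


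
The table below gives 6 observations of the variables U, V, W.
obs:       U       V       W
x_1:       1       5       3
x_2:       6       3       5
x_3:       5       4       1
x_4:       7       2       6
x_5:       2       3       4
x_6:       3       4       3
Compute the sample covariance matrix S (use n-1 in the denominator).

Step 1 — column means:
  mean(U) = (1 + 6 + 5 + 7 + 2 + 3) / 6 = 24/6 = 4
  mean(V) = (5 + 3 + 4 + 2 + 3 + 4) / 6 = 21/6 = 3.5
  mean(W) = (3 + 5 + 1 + 6 + 4 + 3) / 6 = 22/6 = 3.6667

Step 2 — sample covariance S[i,j] = (1/(n-1)) · Σ_k (x_{k,i} - mean_i) · (x_{k,j} - mean_j), with n-1 = 5.
  S[U,U] = ((-3)·(-3) + (2)·(2) + (1)·(1) + (3)·(3) + (-2)·(-2) + (-1)·(-1)) / 5 = 28/5 = 5.6
  S[U,V] = ((-3)·(1.5) + (2)·(-0.5) + (1)·(0.5) + (3)·(-1.5) + (-2)·(-0.5) + (-1)·(0.5)) / 5 = -9/5 = -1.8
  S[U,W] = ((-3)·(-0.6667) + (2)·(1.3333) + (1)·(-2.6667) + (3)·(2.3333) + (-2)·(0.3333) + (-1)·(-0.6667)) / 5 = 9/5 = 1.8
  S[V,V] = ((1.5)·(1.5) + (-0.5)·(-0.5) + (0.5)·(0.5) + (-1.5)·(-1.5) + (-0.5)·(-0.5) + (0.5)·(0.5)) / 5 = 5.5/5 = 1.1
  S[V,W] = ((1.5)·(-0.6667) + (-0.5)·(1.3333) + (0.5)·(-2.6667) + (-1.5)·(2.3333) + (-0.5)·(0.3333) + (0.5)·(-0.6667)) / 5 = -7/5 = -1.4
  S[W,W] = ((-0.6667)·(-0.6667) + (1.3333)·(1.3333) + (-2.6667)·(-2.6667) + (2.3333)·(2.3333) + (0.3333)·(0.3333) + (-0.6667)·(-0.6667)) / 5 = 15.3333/5 = 3.0667

S is symmetric (S[j,i] = S[i,j]). Assembling:

S = [[5.6, -1.8, 1.8],
 [-1.8, 1.1, -1.4],
 [1.8, -1.4, 3.0667]]


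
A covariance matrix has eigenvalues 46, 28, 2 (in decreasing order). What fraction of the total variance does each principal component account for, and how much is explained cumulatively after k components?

Step 1 — total variance = trace(Sigma) = Σ λ_i = 46 + 28 + 2 = 76.

Step 2 — fraction explained by component i = λ_i / Σ λ:
  PC1: 46/76 = 0.6053
  PC2: 28/76 = 0.3684
  PC3: 2/76 = 0.0263

Step 3 — cumulative fraction after k components = (λ_1 + ... + λ_k) / Σ λ:
  k = 1: 46/76 = 0.6053
  k = 2: (46 + 28)/76 = 74/76 = 0.9737
  k = 3: (46 + 28 + 2)/76 = 76/76 = 1

Summary (fraction, with percent):

explained: PC1 0.6053 (60.53%), PC2 0.3684 (36.84%), PC3 0.0263 (2.63%);  cumulative: 0.6053, 0.9737, 1
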